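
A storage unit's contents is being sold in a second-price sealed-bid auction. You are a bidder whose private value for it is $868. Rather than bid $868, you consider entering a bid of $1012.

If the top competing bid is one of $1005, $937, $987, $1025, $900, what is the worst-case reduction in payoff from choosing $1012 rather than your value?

$1005: truthful gives $0, deviation gives −$137 → loss $137.
$937: truthful gives $0, deviation gives −$69 → loss $69.
$987: truthful gives $0, deviation gives −$119 → loss $119.
$1025: same outcome either way → loss $0.
$900: truthful gives $0, deviation gives −$32 → loss $32.
Maximum loss: $137.

$137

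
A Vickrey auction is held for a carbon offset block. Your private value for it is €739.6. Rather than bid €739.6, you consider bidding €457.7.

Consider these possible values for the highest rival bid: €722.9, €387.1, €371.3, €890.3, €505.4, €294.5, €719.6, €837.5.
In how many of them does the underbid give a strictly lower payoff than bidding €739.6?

The deviation hurts exactly when the highest competing bid lies strictly between €457.7 and €739.6 — underbidding then forfeits a profitable win.
€722.9: inside the interval → strictly worse (loss €16.7).
€387.1: below both → same outcome either way.
€371.3: below both → same outcome either way.
€890.3: above both → same outcome either way.
€505.4: inside the interval → strictly worse (loss €234.2).
€294.5: below both → same outcome either way.
€719.6: inside the interval → strictly worse (loss €20).
€837.5: above both → same outcome either way.
Count: 3.

3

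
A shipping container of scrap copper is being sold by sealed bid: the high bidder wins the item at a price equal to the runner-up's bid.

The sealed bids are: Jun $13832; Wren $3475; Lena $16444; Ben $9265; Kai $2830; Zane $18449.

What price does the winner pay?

Highest bid: Zane at $18449, so Zane wins.
Second-highest bid: Lena at $16444 — that is the price the winner pays.

$16444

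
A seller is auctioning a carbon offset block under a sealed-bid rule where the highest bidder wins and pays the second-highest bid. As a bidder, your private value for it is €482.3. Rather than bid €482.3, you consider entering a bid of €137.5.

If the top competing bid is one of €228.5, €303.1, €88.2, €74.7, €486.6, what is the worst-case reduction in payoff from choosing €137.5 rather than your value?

€228.5: truthful gives €253.8, deviation gives €0 → loss €253.8.
€303.1: truthful gives €179.2, deviation gives €0 → loss €179.2.
€88.2: same outcome either way → loss €0.
€74.7: same outcome either way → loss €0.
€486.6: same outcome either way → loss €0.
Maximum loss: €253.8.

€253.8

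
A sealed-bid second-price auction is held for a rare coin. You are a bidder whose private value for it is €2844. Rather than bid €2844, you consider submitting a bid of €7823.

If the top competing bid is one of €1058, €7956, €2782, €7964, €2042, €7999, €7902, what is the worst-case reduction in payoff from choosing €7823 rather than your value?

€1058: same outcome either way → loss €0.
€7956: same outcome either way → loss €0.
€2782: same outcome either way → loss €0.
€7964: same outcome either way → loss €0.
€2042: same outcome either way → loss €0.
€7999: same outcome either way → loss €0.
€7902: same outcome either way → loss €0.
Maximum loss: €0.

€0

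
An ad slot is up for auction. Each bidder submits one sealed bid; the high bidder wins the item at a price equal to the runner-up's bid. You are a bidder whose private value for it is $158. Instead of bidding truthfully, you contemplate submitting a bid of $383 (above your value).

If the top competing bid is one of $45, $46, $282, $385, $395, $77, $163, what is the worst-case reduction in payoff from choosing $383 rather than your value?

$124

$45: same outcome either way → loss $0.
$46: same outcome either way → loss $0.
$282: truthful gives $0, deviation gives −$124 → loss $124.
$385: same outcome either way → loss $0.
$395: same outcome either way → loss $0.
$77: same outcome either way → loss $0.
$163: truthful gives $0, deviation gives −$5 → loss $5.
Maximum loss: $124.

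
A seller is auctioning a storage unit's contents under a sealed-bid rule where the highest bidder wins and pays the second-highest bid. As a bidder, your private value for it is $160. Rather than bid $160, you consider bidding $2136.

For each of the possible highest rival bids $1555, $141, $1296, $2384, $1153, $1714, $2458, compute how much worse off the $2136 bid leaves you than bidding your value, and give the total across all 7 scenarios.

$5078

The deviation costs you only when the competing bid falls strictly between $160 and $2136; elsewhere both bids give the same outcome.
$1555: truthful payoff $0, deviation payoff −$1395 → loss $1395.
$141: outcomes coincide → loss $0.
$1296: truthful payoff $0, deviation payoff −$1136 → loss $1136.
$2384: outcomes coincide → loss $0.
$1153: truthful payoff $0, deviation payoff −$993 → loss $993.
$1714: truthful payoff $0, deviation payoff −$1554 → loss $1554.
$2458: outcomes coincide → loss $0.
Total loss = $1395 + $1136 + $993 + $1554 = $5078.
Because the price is fixed by the runner-up's bid, deviating from your value can only change a good outcome into a bad one — never the reverse.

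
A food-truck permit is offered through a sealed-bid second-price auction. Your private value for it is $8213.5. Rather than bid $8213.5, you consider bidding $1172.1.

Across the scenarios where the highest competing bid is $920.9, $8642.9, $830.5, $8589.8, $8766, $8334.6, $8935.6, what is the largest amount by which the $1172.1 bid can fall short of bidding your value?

$920.9: same outcome either way → loss $0.
$8642.9: same outcome either way → loss $0.
$830.5: same outcome either way → loss $0.
$8589.8: same outcome either way → loss $0.
$8766: same outcome either way → loss $0.
$8334.6: same outcome either way → loss $0.
$8935.6: same outcome either way → loss $0.
Maximum loss: $0.

$0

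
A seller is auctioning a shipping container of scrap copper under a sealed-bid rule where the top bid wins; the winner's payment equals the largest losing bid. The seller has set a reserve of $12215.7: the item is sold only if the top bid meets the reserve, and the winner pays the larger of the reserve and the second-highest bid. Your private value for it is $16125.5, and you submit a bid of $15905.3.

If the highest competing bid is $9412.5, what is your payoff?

Your bid $15905.3 is the highest and exceeds the reserve.
Price = max(second-highest bid, reserve) = max($9412.5, $12215.7) = $12215.7.
Payoff = $16125.5 − $12215.7 = $3909.8.

$3909.8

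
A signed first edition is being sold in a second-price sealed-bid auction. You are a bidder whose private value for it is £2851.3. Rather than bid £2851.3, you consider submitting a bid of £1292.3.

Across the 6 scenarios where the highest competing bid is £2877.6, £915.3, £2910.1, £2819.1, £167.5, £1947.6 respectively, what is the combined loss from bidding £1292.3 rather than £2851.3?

The deviation costs you only when the competing bid falls strictly between £1292.3 and £2851.3; elsewhere both bids give the same outcome.
£2877.6: outcomes coincide → loss £0.
£915.3: outcomes coincide → loss £0.
£2910.1: outcomes coincide → loss £0.
£2819.1: truthful payoff £32.2, deviation payoff £0 → loss £32.2.
£167.5: outcomes coincide → loss £0.
£1947.6: truthful payoff £903.7, deviation payoff £0 → loss £903.7.
Total loss = £32.2 + £903.7 = £935.9.

£935.9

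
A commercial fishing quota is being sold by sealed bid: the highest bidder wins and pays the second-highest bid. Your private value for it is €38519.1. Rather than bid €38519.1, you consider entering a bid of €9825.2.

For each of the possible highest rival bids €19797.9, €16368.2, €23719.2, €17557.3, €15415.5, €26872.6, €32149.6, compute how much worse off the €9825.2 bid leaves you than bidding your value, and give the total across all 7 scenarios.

The deviation costs you only when the competing bid falls strictly between €9825.2 and €38519.1; elsewhere both bids give the same outcome.
€19797.9: truthful payoff €18721.2, deviation payoff €0 → loss €18721.2.
€16368.2: truthful payoff €22150.9, deviation payoff €0 → loss €22150.9.
€23719.2: truthful payoff €14799.9, deviation payoff €0 → loss €14799.9.
€17557.3: truthful payoff €20961.8, deviation payoff €0 → loss €20961.8.
€15415.5: truthful payoff €23103.6, deviation payoff €0 → loss €23103.6.
€26872.6: truthful payoff €11646.5, deviation payoff €0 → loss €11646.5.
€32149.6: truthful payoff €6369.5, deviation payoff €0 → loss €6369.5.
Total loss = €18721.2 + €22150.9 + €14799.9 + €20961.8 + €23103.6 + €11646.5 + €6369.5 = €117753.4.
Because the price is fixed by the runner-up's bid, deviating from your value can only change a good outcome into a bad one — never the reverse.

€117753.4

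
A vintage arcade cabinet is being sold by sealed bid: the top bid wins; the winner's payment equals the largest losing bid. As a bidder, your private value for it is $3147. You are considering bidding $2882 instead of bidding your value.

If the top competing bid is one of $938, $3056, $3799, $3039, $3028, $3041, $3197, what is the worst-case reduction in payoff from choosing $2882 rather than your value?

$938: same outcome either way → loss $0.
$3056: truthful gives $91, deviation gives $0 → loss $91.
$3799: same outcome either way → loss $0.
$3039: truthful gives $108, deviation gives $0 → loss $108.
$3028: truthful gives $119, deviation gives $0 → loss $119.
$3041: truthful gives $106, deviation gives $0 → loss $106.
$3197: same outcome either way → loss $0.
Maximum loss: $119.

$119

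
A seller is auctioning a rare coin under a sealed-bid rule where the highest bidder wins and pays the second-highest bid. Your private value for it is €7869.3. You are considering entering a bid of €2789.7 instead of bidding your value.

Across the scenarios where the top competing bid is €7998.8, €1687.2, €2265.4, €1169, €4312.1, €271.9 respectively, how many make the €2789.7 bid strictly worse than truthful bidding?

1

The deviation hurts exactly when the highest competing bid lies strictly between €2789.7 and €7869.3 — underbidding then forfeits a profitable win.
€7998.8: above both → same outcome either way.
€1687.2: below both → same outcome either way.
€2265.4: below both → same outcome either way.
€1169: below both → same outcome either way.
€4312.1: inside the interval → strictly worse (loss €3557.2).
€271.9: below both → same outcome either way.
Count: 1.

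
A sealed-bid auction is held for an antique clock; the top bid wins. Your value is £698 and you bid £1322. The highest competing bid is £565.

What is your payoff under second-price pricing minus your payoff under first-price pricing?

£757

You have the highest bid, so you win under either rule.
Second-price: pay £565 → payoff £133.
First-price: pay your own bid £1322 → payoff −£624.
Difference = £133 − (−£624) = £757.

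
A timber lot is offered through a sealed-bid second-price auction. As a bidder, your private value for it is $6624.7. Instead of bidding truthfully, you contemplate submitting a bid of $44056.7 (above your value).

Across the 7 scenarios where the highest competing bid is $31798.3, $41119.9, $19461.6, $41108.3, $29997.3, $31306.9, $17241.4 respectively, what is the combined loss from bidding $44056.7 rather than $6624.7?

The deviation costs you only when the competing bid falls strictly between $6624.7 and $44056.7; elsewhere both bids give the same outcome.
$31798.3: truthful payoff $0, deviation payoff −$25173.6 → loss $25173.6.
$41119.9: truthful payoff $0, deviation payoff −$34495.2 → loss $34495.2.
$19461.6: truthful payoff $0, deviation payoff −$12836.9 → loss $12836.9.
$41108.3: truthful payoff $0, deviation payoff −$34483.6 → loss $34483.6.
$29997.3: truthful payoff $0, deviation payoff −$23372.6 → loss $23372.6.
$31306.9: truthful payoff $0, deviation payoff −$24682.2 → loss $24682.2.
$17241.4: truthful payoff $0, deviation payoff −$10616.7 → loss $10616.7.
Total loss = $25173.6 + $34495.2 + $12836.9 + $34483.6 + $23372.6 + $24682.2 + $10616.7 = $165660.8.

$165660.8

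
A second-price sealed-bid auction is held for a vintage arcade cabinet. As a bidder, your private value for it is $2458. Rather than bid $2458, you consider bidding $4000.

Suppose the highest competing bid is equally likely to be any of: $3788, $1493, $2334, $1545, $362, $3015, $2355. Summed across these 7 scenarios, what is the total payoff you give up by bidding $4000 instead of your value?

The deviation costs you only when the competing bid falls strictly between $2458 and $4000; elsewhere both bids give the same outcome.
$3788: truthful payoff $0, deviation payoff −$1330 → loss $1330.
$1493: outcomes coincide → loss $0.
$2334: outcomes coincide → loss $0.
$1545: outcomes coincide → loss $0.
$362: outcomes coincide → loss $0.
$3015: truthful payoff $0, deviation payoff −$557 → loss $557.
$2355: outcomes coincide → loss $0.
Total loss = $1330 + $557 = $1887.
Truthful bidding weakly dominates here: raising your bid can only win items priced above your value, and lowering it can only forfeit items priced below.

$1887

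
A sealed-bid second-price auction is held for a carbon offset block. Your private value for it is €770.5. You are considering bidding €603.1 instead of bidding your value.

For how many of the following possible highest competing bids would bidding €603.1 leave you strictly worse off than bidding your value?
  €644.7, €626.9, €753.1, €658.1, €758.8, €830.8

5

The deviation hurts exactly when the highest competing bid lies strictly between €603.1 and €770.5 — underbidding then forfeits a profitable win.
€644.7: inside the interval → strictly worse (loss €125.8).
€626.9: inside the interval → strictly worse (loss €143.6).
€753.1: inside the interval → strictly worse (loss €17.4).
€658.1: inside the interval → strictly worse (loss €112.4).
€758.8: inside the interval → strictly worse (loss €11.7).
€830.8: above both → same outcome either way.
Count: 5.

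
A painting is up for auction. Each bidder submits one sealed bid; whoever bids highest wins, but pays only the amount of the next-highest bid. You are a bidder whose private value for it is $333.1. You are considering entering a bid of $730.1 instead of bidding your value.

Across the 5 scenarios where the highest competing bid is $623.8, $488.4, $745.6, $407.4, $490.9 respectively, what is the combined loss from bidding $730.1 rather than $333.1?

The deviation costs you only when the competing bid falls strictly between $333.1 and $730.1; elsewhere both bids give the same outcome.
$623.8: truthful payoff $0, deviation payoff −$290.7 → loss $290.7.
$488.4: truthful payoff $0, deviation payoff −$155.3 → loss $155.3.
$745.6: outcomes coincide → loss $0.
$407.4: truthful payoff $0, deviation payoff −$74.3 → loss $74.3.
$490.9: truthful payoff $0, deviation payoff −$157.8 → loss $157.8.
Total loss = $290.7 + $155.3 + $74.3 + $157.8 = $678.1.

$678.1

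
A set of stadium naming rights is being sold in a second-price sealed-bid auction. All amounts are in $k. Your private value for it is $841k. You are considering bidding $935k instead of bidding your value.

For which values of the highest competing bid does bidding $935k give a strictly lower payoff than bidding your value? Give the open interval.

If the competing bid is below $841k, both bids win at the same price — no difference.
If it is above $935k, both bids lose — no difference.
If it lies strictly between $841k and $935k, bidding your value loses (payoff 0) while bidding $935k wins at a price above your value (payoff negative).
So the deviation strictly hurts on the open interval ($841k, $935k).

($841k, $935k)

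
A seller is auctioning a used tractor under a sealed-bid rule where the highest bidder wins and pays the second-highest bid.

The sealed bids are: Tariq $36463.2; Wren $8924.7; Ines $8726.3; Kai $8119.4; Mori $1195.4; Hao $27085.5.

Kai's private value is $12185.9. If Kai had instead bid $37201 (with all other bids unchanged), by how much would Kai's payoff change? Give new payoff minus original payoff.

The highest bid among the other bidders is $36463.2; Kai's bid doesn't change that.
Original bid $8119.4: Kai is not highest (top rival bid is $36463.2); payoff $0.
Alternative bid $37201: Kai is highest, pays the top rival bid $36463.2; payoff $12185.9 − $36463.2 = −$24277.3.
Change in payoff = −$24277.3 − ($0) = −$24277.3.

−$24277.3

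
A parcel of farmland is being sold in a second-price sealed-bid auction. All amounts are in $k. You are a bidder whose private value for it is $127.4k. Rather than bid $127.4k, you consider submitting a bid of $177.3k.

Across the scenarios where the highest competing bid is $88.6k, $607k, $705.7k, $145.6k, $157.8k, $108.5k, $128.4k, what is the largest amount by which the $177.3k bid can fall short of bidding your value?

$30.4k

$88.6k: same outcome either way → loss $0k.
$607k: same outcome either way → loss $0k.
$705.7k: same outcome either way → loss $0k.
$145.6k: truthful gives $0k, deviation gives −$18.2k → loss $18.2k.
$157.8k: truthful gives $0k, deviation gives −$30.4k → loss $30.4k.
$108.5k: same outcome either way → loss $0k.
$128.4k: truthful gives $0k, deviation gives −$1k → loss $1k.
Maximum loss: $30.4k.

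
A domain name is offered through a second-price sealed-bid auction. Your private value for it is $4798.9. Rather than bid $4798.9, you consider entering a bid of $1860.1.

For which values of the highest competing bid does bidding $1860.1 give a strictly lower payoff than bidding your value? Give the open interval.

($1860.1, $4798.9)

If the competing bid is below $1860.1, both bids win at the same price — no difference.
If it is above $4798.9, both bids lose — no difference.
If it lies strictly between $1860.1 and $4798.9, bidding your value wins at a price below your value (positive payoff) while bidding $1860.1 loses (payoff 0).
So the deviation strictly hurts on the open interval ($1860.1, $4798.9).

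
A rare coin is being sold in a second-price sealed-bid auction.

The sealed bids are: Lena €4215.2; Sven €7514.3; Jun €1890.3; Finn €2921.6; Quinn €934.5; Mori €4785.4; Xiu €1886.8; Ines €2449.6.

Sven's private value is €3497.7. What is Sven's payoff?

Highest bid: Sven at €7514.3, so Sven wins.
Second-highest bid: Mori at €4785.4 — that is the price the winner pays.
Sven's payoff = value − price = €3497.7 − €4785.4 = −€1287.7.

−€1287.7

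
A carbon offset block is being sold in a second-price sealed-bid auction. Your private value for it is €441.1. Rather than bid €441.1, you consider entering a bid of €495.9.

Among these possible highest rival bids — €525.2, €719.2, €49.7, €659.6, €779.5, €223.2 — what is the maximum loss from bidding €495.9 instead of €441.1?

€0

€525.2: same outcome either way → loss €0.
€719.2: same outcome either way → loss €0.
€49.7: same outcome either way → loss €0.
€659.6: same outcome either way → loss €0.
€779.5: same outcome either way → loss €0.
€223.2: same outcome either way → loss €0.
Maximum loss: €0.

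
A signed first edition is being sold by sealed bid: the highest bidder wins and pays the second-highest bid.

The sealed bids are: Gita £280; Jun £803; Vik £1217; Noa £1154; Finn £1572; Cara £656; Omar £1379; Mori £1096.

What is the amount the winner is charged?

Highest bid: Finn at £1572, so Finn wins.
Second-highest bid: Omar at £1379 — that is the price the winner pays.

£1379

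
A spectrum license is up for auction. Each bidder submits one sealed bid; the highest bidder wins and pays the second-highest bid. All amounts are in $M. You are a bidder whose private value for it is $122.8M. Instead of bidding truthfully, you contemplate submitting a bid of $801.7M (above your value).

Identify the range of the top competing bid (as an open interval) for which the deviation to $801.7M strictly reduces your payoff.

If the competing bid is below $122.8M, both bids win at the same price — no difference.
If it is above $801.7M, both bids lose — no difference.
If it lies strictly between $122.8M and $801.7M, bidding your value loses (payoff 0) while bidding $801.7M wins at a price above your value (payoff negative).
So the deviation strictly hurts on the open interval ($122.8M, $801.7M).

($122.8M, $801.7M)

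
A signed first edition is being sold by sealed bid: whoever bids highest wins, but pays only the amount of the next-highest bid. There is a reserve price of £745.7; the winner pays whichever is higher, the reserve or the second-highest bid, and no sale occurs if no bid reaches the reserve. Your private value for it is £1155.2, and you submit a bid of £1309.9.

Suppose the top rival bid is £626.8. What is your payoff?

Your bid £1309.9 is the highest and exceeds the reserve.
Price = max(second-highest bid, reserve) = max(£626.8, £745.7) = £745.7.
Payoff = £1155.2 − £745.7 = £409.5.

£409.5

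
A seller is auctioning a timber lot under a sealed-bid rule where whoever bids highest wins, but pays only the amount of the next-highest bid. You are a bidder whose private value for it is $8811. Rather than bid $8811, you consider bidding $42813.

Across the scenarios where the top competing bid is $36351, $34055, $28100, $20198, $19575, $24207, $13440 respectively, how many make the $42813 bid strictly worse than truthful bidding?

7

The deviation hurts exactly when the highest competing bid lies strictly between $8811 and $42813 — overbidding then wins at a price above your value.
$36351: inside the interval → strictly worse (loss $27540).
$34055: inside the interval → strictly worse (loss $25244).
$28100: inside the interval → strictly worse (loss $19289).
$20198: inside the interval → strictly worse (loss $11387).
$19575: inside the interval → strictly worse (loss $10764).
$24207: inside the interval → strictly worse (loss $15396).
$13440: inside the interval → strictly worse (loss $4629).
Count: 7.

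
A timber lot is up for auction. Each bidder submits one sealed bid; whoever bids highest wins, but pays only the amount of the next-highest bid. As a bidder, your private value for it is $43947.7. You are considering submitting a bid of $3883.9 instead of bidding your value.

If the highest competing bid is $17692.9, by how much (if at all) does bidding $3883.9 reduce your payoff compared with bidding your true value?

$26254.8

Bidding your value $43947.7: you win (since $43947.7 > $17692.9) and pay $17692.9. Payoff $26254.8.
Bidding $3883.9: you lose. Payoff $0.
The competing bid $17692.9 lies between your shaded bid and your value, so underbidding forfeits an item you could have won at a profitable price.
Loss from deviating = $26254.8 − ($0) = $26254.8.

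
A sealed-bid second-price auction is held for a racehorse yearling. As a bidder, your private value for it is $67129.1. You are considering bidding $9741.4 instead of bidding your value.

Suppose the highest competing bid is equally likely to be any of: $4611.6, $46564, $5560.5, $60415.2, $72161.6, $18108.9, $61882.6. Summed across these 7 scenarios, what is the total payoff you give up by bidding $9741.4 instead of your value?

The deviation costs you only when the competing bid falls strictly between $9741.4 and $67129.1; elsewhere both bids give the same outcome.
$4611.6: outcomes coincide → loss $0.
$46564: truthful payoff $20565.1, deviation payoff $0 → loss $20565.1.
$5560.5: outcomes coincide → loss $0.
$60415.2: truthful payoff $6713.9, deviation payoff $0 → loss $6713.9.
$72161.6: outcomes coincide → loss $0.
$18108.9: truthful payoff $49020.2, deviation payoff $0 → loss $49020.2.
$61882.6: truthful payoff $5246.5, deviation payoff $0 → loss $5246.5.
Total loss = $20565.1 + $6713.9 + $49020.2 + $5246.5 = $81545.7.
Because the price is fixed by the runner-up's bid, deviating from your value can only change a good outcome into a bad one — never the reverse.

$81545.7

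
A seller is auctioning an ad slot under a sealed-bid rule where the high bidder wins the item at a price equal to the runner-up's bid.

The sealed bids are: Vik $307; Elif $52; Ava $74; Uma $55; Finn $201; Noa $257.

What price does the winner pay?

$257

Highest bid: Vik at $307, so Vik wins.
Second-highest bid: Noa at $257 — that is the price the winner pays.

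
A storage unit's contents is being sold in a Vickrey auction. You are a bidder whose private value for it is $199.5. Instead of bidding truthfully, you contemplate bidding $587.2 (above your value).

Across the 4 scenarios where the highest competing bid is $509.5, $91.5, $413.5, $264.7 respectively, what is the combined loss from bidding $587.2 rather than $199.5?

The deviation costs you only when the competing bid falls strictly between $199.5 and $587.2; elsewhere both bids give the same outcome.
$509.5: truthful payoff $0, deviation payoff −$310 → loss $310.
$91.5: outcomes coincide → loss $0.
$413.5: truthful payoff $0, deviation payoff −$214 → loss $214.
$264.7: truthful payoff $0, deviation payoff −$65.2 → loss $65.2.
Total loss = $310 + $214 + $65.2 = $589.2.
Because the price is fixed by the runner-up's bid, deviating from your value can only change a good outcome into a bad one — never the reverse.

$589.2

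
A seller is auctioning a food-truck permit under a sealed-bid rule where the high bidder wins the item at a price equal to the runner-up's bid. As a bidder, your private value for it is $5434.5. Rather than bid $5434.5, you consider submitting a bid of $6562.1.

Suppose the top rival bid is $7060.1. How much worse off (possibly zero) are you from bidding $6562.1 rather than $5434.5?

Bidding your value $5434.5: you lose (since $5434.5 < $7060.1). Payoff $0.
Bidding $6562.1: you lose. Payoff $0.
Difference = $0 − $0 = $0; both bids lead to the same outcome because the competing bid is above both your value and your alternative bid.
In a second-price auction your bid sets only whether you win, not what you pay, so bidding your true value is weakly dominant.

$0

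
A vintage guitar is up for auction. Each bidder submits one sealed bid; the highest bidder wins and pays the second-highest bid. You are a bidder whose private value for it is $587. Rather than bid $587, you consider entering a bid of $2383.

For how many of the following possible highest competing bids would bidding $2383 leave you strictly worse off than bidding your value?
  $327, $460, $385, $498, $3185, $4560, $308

0

The deviation hurts exactly when the highest competing bid lies strictly between $587 and $2383 — overbidding then wins at a price above your value.
$327: below both → same outcome either way.
$460: below both → same outcome either way.
$385: below both → same outcome either way.
$498: below both → same outcome either way.
$3185: above both → same outcome either way.
$4560: above both → same outcome either way.
$308: below both → same outcome either way.
Count: 0.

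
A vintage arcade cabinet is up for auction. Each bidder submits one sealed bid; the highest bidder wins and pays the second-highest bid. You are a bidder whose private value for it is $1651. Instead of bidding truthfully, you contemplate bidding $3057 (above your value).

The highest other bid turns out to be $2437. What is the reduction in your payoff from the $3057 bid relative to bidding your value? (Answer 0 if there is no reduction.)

Bidding your value $1651: you lose (since $1651 < $2437). Payoff $0.
Bidding $3057: you win and pay $2437. Payoff $1651 − $2437 = −$786.
The competing bid $2437 lies between your value and your inflated bid, so overbidding wins an item priced above your value.
Loss from deviating = $0 − (−$786) = $786.

$786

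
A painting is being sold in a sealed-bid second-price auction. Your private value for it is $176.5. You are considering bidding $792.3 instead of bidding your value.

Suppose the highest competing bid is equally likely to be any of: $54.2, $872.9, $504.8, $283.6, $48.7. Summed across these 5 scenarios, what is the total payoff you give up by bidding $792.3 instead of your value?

The deviation costs you only when the competing bid falls strictly between $176.5 and $792.3; elsewhere both bids give the same outcome.
$54.2: outcomes coincide → loss $0.
$872.9: outcomes coincide → loss $0.
$504.8: truthful payoff $0, deviation payoff −$328.3 → loss $328.3.
$283.6: truthful payoff $0, deviation payoff −$107.1 → loss $107.1.
$48.7: outcomes coincide → loss $0.
Total loss = $328.3 + $107.1 = $435.4.

$435.4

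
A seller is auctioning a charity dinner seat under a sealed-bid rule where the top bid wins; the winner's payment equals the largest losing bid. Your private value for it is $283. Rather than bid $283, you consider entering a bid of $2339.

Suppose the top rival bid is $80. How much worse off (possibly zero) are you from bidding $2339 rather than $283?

$0

Bidding your value $283: you win (since $283 > $80) and pay $80. Payoff $203.
Bidding $2339: you win and pay $80. Payoff $283 − $80 = $203.
Difference = $203 − $203 = $0; both bids lead to the same outcome because the competing bid is below both your value and your alternative bid.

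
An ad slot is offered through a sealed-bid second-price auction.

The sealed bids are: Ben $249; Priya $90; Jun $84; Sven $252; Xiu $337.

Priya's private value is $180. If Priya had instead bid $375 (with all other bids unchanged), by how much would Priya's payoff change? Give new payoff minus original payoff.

−$157

The highest bid among the other bidders is $337; Priya's bid doesn't change that.
Original bid $90: Priya is not highest (top rival bid is $337); payoff $0.
Alternative bid $375: Priya is highest, pays the top rival bid $337; payoff $180 − $337 = −$157.
Change in payoff = −$157 − ($0) = −$157.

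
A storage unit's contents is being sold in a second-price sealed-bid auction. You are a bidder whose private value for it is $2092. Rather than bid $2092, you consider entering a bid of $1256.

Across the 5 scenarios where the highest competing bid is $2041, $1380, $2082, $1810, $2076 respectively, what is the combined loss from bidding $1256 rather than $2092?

The deviation costs you only when the competing bid falls strictly between $1256 and $2092; elsewhere both bids give the same outcome.
$2041: truthful payoff $51, deviation payoff $0 → loss $51.
$1380: truthful payoff $712, deviation payoff $0 → loss $712.
$2082: truthful payoff $10, deviation payoff $0 → loss $10.
$1810: truthful payoff $282, deviation payoff $0 → loss $282.
$2076: truthful payoff $16, deviation payoff $0 → loss $16.
Total loss = $51 + $712 + $10 + $282 + $16 = $1071.

$1071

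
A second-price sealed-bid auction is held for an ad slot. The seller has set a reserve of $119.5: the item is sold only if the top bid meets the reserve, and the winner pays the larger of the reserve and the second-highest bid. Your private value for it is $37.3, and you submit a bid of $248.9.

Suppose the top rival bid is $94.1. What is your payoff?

−$82.2

Your bid $248.9 is the highest and exceeds the reserve.
Price = max(second-highest bid, reserve) = max($94.1, $119.5) = $119.5.
Payoff = $37.3 − $119.5 = −$82.2.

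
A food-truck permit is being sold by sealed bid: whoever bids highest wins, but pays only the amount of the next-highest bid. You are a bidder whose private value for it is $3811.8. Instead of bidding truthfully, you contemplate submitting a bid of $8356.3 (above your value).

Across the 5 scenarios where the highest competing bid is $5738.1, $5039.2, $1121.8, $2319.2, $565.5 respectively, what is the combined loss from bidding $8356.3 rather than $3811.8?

$3153.7

The deviation costs you only when the competing bid falls strictly between $3811.8 and $8356.3; elsewhere both bids give the same outcome.
$5738.1: truthful payoff $0, deviation payoff −$1926.3 → loss $1926.3.
$5039.2: truthful payoff $0, deviation payoff −$1227.4 → loss $1227.4.
$1121.8: outcomes coincide → loss $0.
$2319.2: outcomes coincide → loss $0.
$565.5: outcomes coincide → loss $0.
Total loss = $1926.3 + $1227.4 = $3153.7.
Truthful bidding weakly dominates here: raising your bid can only win items priced above your value, and lowering it can only forfeit items priced below.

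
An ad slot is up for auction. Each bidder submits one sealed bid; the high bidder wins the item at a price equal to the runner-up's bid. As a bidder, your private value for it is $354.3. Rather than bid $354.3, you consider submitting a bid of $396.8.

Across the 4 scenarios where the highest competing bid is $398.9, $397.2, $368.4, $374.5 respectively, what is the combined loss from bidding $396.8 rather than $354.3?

$34.3

The deviation costs you only when the competing bid falls strictly between $354.3 and $396.8; elsewhere both bids give the same outcome.
$398.9: outcomes coincide → loss $0.
$397.2: outcomes coincide → loss $0.
$368.4: truthful payoff $0, deviation payoff −$14.1 → loss $14.1.
$374.5: truthful payoff $0, deviation payoff −$20.2 → loss $20.2.
Total loss = $14.1 + $20.2 = $34.3.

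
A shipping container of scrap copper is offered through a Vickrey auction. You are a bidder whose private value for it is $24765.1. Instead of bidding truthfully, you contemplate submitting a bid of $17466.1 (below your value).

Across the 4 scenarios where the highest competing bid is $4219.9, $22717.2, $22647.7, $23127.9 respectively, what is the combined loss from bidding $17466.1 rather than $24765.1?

$5802.5

The deviation costs you only when the competing bid falls strictly between $17466.1 and $24765.1; elsewhere both bids give the same outcome.
$4219.9: outcomes coincide → loss $0.
$22717.2: truthful payoff $2047.9, deviation payoff $0 → loss $2047.9.
$22647.7: truthful payoff $2117.4, deviation payoff $0 → loss $2117.4.
$23127.9: truthful payoff $1637.2, deviation payoff $0 → loss $1637.2.
Total loss = $2047.9 + $2117.4 + $1637.2 = $5802.5.
Truthful bidding weakly dominates here: raising your bid can only win items priced above your value, and lowering it can only forfeit items priced below.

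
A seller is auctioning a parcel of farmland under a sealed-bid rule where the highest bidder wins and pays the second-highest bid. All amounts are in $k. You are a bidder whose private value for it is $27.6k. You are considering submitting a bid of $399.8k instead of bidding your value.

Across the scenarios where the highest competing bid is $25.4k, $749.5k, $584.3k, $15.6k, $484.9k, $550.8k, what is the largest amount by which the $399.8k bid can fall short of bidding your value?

$25.4k: same outcome either way → loss $0k.
$749.5k: same outcome either way → loss $0k.
$584.3k: same outcome either way → loss $0k.
$15.6k: same outcome either way → loss $0k.
$484.9k: same outcome either way → loss $0k.
$550.8k: same outcome either way → loss $0k.
Maximum loss: $0k.

$0k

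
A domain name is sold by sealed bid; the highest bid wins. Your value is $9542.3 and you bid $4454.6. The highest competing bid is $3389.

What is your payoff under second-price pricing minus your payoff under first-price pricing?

You have the highest bid, so you win under either rule.
Second-price: pay $3389 → payoff $6153.3.
First-price: pay your own bid $4454.6 → payoff $5087.7.
Difference = $6153.3 − ($5087.7) = $1065.6.

$1065.6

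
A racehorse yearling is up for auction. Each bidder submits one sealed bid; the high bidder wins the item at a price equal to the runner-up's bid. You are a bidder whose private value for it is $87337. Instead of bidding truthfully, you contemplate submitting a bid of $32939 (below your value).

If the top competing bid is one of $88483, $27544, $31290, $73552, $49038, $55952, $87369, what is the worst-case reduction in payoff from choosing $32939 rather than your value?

$38299

$88483: same outcome either way → loss $0.
$27544: same outcome either way → loss $0.
$31290: same outcome either way → loss $0.
$73552: truthful gives $13785, deviation gives $0 → loss $13785.
$49038: truthful gives $38299, deviation gives $0 → loss $38299.
$55952: truthful gives $31385, deviation gives $0 → loss $31385.
$87369: same outcome either way → loss $0.
Maximum loss: $38299.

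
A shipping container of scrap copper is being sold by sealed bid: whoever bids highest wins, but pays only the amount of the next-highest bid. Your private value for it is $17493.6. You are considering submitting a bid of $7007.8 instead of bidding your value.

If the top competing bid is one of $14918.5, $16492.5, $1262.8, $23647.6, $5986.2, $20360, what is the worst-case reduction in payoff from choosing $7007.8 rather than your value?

$14918.5: truthful gives $2575.1, deviation gives $0 → loss $2575.1.
$16492.5: truthful gives $1001.1, deviation gives $0 → loss $1001.1.
$1262.8: same outcome either way → loss $0.
$23647.6: same outcome either way → loss $0.
$5986.2: same outcome either way → loss $0.
$20360: same outcome either way → loss $0.
Maximum loss: $2575.1.

$2575.1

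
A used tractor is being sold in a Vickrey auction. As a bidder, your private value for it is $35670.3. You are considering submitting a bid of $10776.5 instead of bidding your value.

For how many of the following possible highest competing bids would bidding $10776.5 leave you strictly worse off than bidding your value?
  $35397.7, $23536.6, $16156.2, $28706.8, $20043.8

The deviation hurts exactly when the highest competing bid lies strictly between $10776.5 and $35670.3 — underbidding then forfeits a profitable win.
$35397.7: inside the interval → strictly worse (loss $272.6).
$23536.6: inside the interval → strictly worse (loss $12133.7).
$16156.2: inside the interval → strictly worse (loss $19514.1).
$28706.8: inside the interval → strictly worse (loss $6963.5).
$20043.8: inside the interval → strictly worse (loss $15626.5).
Count: 5.

5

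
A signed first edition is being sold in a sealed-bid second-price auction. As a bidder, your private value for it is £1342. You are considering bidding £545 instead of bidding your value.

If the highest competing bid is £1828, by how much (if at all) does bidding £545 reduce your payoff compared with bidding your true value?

Bidding your value £1342: you lose (since £1342 < £1828). Payoff £0.
Bidding £545: you lose. Payoff £0.
Difference = £0 − £0 = £0; both bids lead to the same outcome because the competing bid is above both your value and your alternative bid.
Truthful bidding weakly dominates here: raising your bid can only win items priced above your value, and lowering it can only forfeit items priced below.

£0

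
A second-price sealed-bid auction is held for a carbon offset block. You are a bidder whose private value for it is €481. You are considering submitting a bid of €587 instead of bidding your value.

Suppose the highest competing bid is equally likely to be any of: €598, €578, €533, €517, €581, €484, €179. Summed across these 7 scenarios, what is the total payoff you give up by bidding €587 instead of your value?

The deviation costs you only when the competing bid falls strictly between €481 and €587; elsewhere both bids give the same outcome.
€598: outcomes coincide → loss €0.
€578: truthful payoff €0, deviation payoff −€97 → loss €97.
€533: truthful payoff €0, deviation payoff −€52 → loss €52.
€517: truthful payoff €0, deviation payoff −€36 → loss €36.
€581: truthful payoff €0, deviation payoff −€100 → loss €100.
€484: truthful payoff €0, deviation payoff −€3 → loss €3.
€179: outcomes coincide → loss €0.
Total loss = €97 + €52 + €36 + €100 + €3 = €288.

€288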